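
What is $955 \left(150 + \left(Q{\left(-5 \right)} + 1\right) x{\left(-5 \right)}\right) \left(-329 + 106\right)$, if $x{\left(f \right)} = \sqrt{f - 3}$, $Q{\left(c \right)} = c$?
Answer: $-31944750 + 1703720 i \sqrt{2} \approx -3.1945 \cdot 10^{7} + 2.4094 \cdot 10^{6} i$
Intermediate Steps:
$x{\left(f \right)} = \sqrt{-3 + f}$
$955 \left(150 + \left(Q{\left(-5 \right)} + 1\right) x{\left(-5 \right)}\right) \left(-329 + 106\right) = 955 \left(150 + \left(-5 + 1\right) \sqrt{-3 - 5}\right) \left(-329 + 106\right) = 955 \left(150 - 4 \sqrt{-8}\right) \left(-223\right) = 955 \left(150 - 4 \cdot 2 i \sqrt{2}\right) \left(-223\right) = 955 \left(150 - 8 i \sqrt{2}\right) \left(-223\right) = 955 \left(-33450 + 1784 i \sqrt{2}\right) = -31944750 + 1703720 i \sqrt{2}$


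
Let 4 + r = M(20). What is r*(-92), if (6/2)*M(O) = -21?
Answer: 1012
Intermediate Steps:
M(O) = -7 (M(O) = (⅓)*(-21) = -7)
r = -11 (r = -4 - 7 = -11)
r*(-92) = -11*(-92) = 1012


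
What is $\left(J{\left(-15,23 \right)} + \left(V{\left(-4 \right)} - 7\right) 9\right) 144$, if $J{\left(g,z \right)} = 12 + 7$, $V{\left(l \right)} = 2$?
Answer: $-3744$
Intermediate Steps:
$J{\left(g,z \right)} = 19$
$\left(J{\left(-15,23 \right)} + \left(V{\left(-4 \right)} - 7\right) 9\right) 144 = \left(19 + \left(2 - 7\right) 9\right) 144 = \left(19 - 45\right) 144 = \left(-26\right) 144 = -3744$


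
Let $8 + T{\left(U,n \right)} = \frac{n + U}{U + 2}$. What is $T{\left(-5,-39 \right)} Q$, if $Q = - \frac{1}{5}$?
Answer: $- \frac{4}{3} \approx -1.3333$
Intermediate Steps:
$T{\left(U,n \right)} = -8 + \frac{U + n}{2 + U}$ ($T{\left(U,n \right)} = -8 + \frac{n + U}{U + 2} = -8 + \frac{U + n}{2 + U}$)
$Q = - \frac{1}{5}$ ($Q = \left(-1\right) \frac{1}{5} = - \frac{1}{5} \approx -0.2$)
$T{\left(-5,-39 \right)} Q = \frac{-16 - 39 - -35}{2 - 5} \left(- \frac{1}{5}\right) = \frac{-16 - 39 + 35}{-3} \left(- \frac{1}{5}\right) = \left(- \frac{1}{3}\right) \left(-20\right) \left(- \frac{1}{5}\right) = \frac{20}{3} \left(- \frac{1}{5}\right) = - \frac{4}{3}$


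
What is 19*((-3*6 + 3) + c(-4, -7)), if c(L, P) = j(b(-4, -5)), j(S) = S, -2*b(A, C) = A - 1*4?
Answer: -209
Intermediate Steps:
b(A, C) = 2 - A/2 (b(A, C) = -(A - 1*4)/2 = -(A - 4)/2 = -(-4 + A)/2 = 2 - A/2)
c(L, P) = 4 (c(L, P) = 2 - ½*(-4) = 2 + 2 = 4)
19*((-3*6 + 3) + c(-4, -7)) = 19*((-3*6 + 3) + 4) = 19*((-18 + 3) + 4) = 19*(-15 + 4) = 19*(-11) = -209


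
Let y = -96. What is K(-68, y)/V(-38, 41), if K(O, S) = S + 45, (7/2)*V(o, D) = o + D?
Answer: -119/2 ≈ -59.500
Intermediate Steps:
V(o, D) = 2*D/7 + 2*o/7 (V(o, D) = 2*(o + D)/7 = 2*(D + o)/7 = 2*D/7 + 2*o/7)
K(O, S) = 45 + S
K(-68, y)/V(-38, 41) = (45 - 96)/((2/7)*41 + (2/7)*(-38)) = -51/(82/7 - 76/7) = -51/6/7 = -51*7/6 = -119/2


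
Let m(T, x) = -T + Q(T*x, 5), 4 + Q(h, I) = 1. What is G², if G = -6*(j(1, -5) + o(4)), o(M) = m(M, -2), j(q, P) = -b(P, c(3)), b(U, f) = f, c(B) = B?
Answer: 3600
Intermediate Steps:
Q(h, I) = -3 (Q(h, I) = -4 + 1 = -3)
m(T, x) = -3 - T (m(T, x) = -T - 3 = -3 - T)
j(q, P) = -3 (j(q, P) = -1*3 = -3)
o(M) = -3 - M
G = 60 (G = -6*(-3 + (-3 - 1*4)) = -6*(-3 + (-3 - 4)) = -6*(-3 - 7) = -6*(-10) = 60)
G² = 60² = 3600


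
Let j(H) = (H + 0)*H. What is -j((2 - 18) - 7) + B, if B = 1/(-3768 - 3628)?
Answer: -3912485/7396 ≈ -529.00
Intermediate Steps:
j(H) = H² (j(H) = H*H = H²)
B = -1/7396 (B = 1/(-7396) = -1/7396 ≈ -0.00013521)
-j((2 - 18) - 7) + B = -((2 - 18) - 7)² - 1/7396 = -(-16 - 7)² - 1/7396 = -1*(-23)² - 1/7396 = -1*529 - 1/7396 = -529 - 1/7396 = -3912485/7396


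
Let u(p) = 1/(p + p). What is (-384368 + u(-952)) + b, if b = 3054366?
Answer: 5083676191/1904 ≈ 2.6700e+6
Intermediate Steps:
u(p) = 1/(2*p)
(-384368 + u(-952)) + b = (-384368 + (1/2)/(-952)) + 3054366 = (-384368 + (1/2)*(-1/952)) + 3054366 = (-384368 - 1/1904) + 3054366 = -731836673/1904 + 3054366 = 5083676191/1904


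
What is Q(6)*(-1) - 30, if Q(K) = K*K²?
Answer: -246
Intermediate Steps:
Q(K) = K³
Q(6)*(-1) - 30 = 6³*(-1) - 30 = 216*(-1) - 30 = -216 - 30 = -246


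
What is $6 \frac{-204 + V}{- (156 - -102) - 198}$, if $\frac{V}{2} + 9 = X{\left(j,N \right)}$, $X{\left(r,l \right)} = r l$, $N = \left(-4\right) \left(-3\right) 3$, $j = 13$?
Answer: $- \frac{357}{38} \approx -9.3947$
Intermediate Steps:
$N = 36$ ($N = 12 \cdot 3 = 36$)
$X{\left(r,l \right)} = l r$
$V = 918$ ($V = -18 + 2 \cdot 36 \cdot 13 = -18 + 2 \cdot 468 = -18 + 936 = 918$)
$6 \frac{-204 + V}{- (156 - -102) - 198} = 6 \frac{-204 + 918}{- (156 - -102) - 198} = 6 \frac{714}{- (156 + 102) - 198} = 6 \frac{714}{\left(-1\right) 258 - 198} = 6 \frac{714}{-258 - 198} = 6 \frac{714}{-456} = 6 \cdot 714 \left(- \frac{1}{456}\right) = 6 \left(- \frac{119}{76}\right) = - \frac{357}{38}$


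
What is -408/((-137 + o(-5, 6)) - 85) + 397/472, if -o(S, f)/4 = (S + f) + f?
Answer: 145913/59000 ≈ 2.4731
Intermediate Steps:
o(S, f) = -8*f - 4*S (o(S, f) = -4*((S + f) + f) = -4*(S + 2*f) = -8*f - 4*S)
-408/((-137 + o(-5, 6)) - 85) + 397/472 = -408/((-137 + (-8*6 - 4*(-5))) - 85) + 397/472 = -408/((-137 + (-48 + 20)) - 85) + 397*(1/472) = -408/((-137 - 28) - 85) + 397/472 = -408/(-165 - 85) + 397/472 = -408/(-250) + 397/472 = -408*(-1/250) + 397/472 = 204/125 + 397/472 = 145913/59000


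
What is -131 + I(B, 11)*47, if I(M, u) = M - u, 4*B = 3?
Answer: -2451/4 ≈ -612.75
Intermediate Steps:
B = ¾ (B = (¼)*3 = ¾ ≈ 0.75000)
-131 + I(B, 11)*47 = -131 + (¾ - 1*11)*47 = -131 + (¾ - 11)*47 = -131 - 41/4*47 = -131 - 1927/4 = -2451/4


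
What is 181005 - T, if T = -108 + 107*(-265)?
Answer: 209468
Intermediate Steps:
T = -28463 (T = -108 - 28355 = -28463)
181005 - T = 181005 - 1*(-28463) = 181005 + 28463 = 209468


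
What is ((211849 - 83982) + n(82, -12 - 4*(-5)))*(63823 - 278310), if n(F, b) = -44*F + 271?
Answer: -26710066110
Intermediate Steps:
n(F, b) = 271 - 44*F
((211849 - 83982) + n(82, -12 - 4*(-5)))*(63823 - 278310) = ((211849 - 83982) + (271 - 44*82))*(63823 - 278310) = (127867 + (271 - 3608))*(-214487) = (127867 - 3337)*(-214487) = 124530*(-214487) = -26710066110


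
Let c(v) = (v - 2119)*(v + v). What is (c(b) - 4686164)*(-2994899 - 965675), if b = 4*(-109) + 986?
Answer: 25395453964736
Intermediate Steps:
b = 550 (b = -436 + 986 = 550)
c(v) = 2*v*(-2119 + v) (c(v) = (-2119 + v)*(2*v) = 2*v*(-2119 + v))
(c(b) - 4686164)*(-2994899 - 965675) = (2*550*(-2119 + 550) - 4686164)*(-2994899 - 965675) = (2*550*(-1569) - 4686164)*(-3960574) = (-1725900 - 4686164)*(-3960574) = -6412064*(-3960574) = 25395453964736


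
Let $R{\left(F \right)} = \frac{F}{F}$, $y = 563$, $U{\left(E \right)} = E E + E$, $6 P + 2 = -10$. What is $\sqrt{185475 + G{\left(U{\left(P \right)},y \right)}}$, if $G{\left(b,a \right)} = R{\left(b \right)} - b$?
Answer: $\sqrt{185474} \approx 430.67$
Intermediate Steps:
$P = -2$ ($P = - \frac{1}{3} + \frac{1}{6} \left(-10\right) = - \frac{1}{3} - \frac{5}{3} = -2$)
$U{\left(E \right)} = E + E^{2}$ ($U{\left(E \right)} = E^{2} + E = E + E^{2}$)
$R{\left(F \right)} = 1$
$G{\left(b,a \right)} = 1 - b$
$\sqrt{185475 + G{\left(U{\left(P \right)},y \right)}} = \sqrt{185475 + \left(1 - - 2 \left(1 - 2\right)\right)} = \sqrt{185475 + \left(1 - \left(-2\right) \left(-1\right)\right)} = \sqrt{185475 + \left(1 - 2\right)} = \sqrt{185475 - 1} = \sqrt{185474}$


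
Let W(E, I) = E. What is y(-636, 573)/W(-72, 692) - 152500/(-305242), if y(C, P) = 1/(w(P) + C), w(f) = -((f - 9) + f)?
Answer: 9733922621/19482986376 ≈ 0.49961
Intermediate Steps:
w(f) = 9 - 2*f (w(f) = -((-9 + f) + f) = -(-9 + 2*f) = 9 - 2*f)
y(C, P) = 1/(9 + C - 2*P) (y(C, P) = 1/((9 - 2*P) + C) = 1/(9 + C - 2*P))
y(-636, 573)/W(-72, 692) - 152500/(-305242) = 1/(9 - 636 - 2*573*(-72)) - 152500/(-305242) = -1/72/(9 - 636 - 1146) - 152500*(-1/305242) = -1/72/(-1773) + 76250/152621 = -1/1773*(-1/72) + 76250/152621 = 1/127656 + 76250/152621 = 9733922621/19482986376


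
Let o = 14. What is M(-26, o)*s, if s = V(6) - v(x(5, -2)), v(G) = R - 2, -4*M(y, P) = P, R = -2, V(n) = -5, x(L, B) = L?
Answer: 7/2 ≈ 3.5000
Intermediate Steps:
M(y, P) = -P/4
v(G) = -4 (v(G) = -2 - 2 = -4)
s = -1 (s = -5 - 1*(-4) = -5 + 4 = -1)
M(-26, o)*s = -¼*14*(-1) = -7/2*(-1) = 7/2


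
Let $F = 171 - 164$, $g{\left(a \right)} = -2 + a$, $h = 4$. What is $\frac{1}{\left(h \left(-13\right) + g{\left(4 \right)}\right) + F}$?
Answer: $- \frac{1}{43} \approx -0.023256$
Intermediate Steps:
$F = 7$ ($F = 171 - 164 = 7$)
$\frac{1}{\left(h \left(-13\right) + g{\left(4 \right)}\right) + F} = \frac{1}{\left(4 \left(-13\right) + \left(-2 + 4\right)\right) + 7} = \frac{1}{\left(-52 + 2\right) + 7} = \frac{1}{-50 + 7} = \frac{1}{-43} = - \frac{1}{43}$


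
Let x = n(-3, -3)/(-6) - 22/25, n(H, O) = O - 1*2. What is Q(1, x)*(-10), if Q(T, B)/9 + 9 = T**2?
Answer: 720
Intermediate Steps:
n(H, O) = -2 + O (n(H, O) = O - 2 = -2 + O)
x = -7/150 (x = (-2 - 3)/(-6) - 22/25 = -5*(-1/6) - 22*1/25 = 5/6 - 22/25 = -7/150 ≈ -0.046667)
Q(T, B) = -81 + 9*T**2
Q(1, x)*(-10) = (-81 + 9*1**2)*(-10) = (-81 + 9*1)*(-10) = (-81 + 9)*(-10) = -72*(-10) = 720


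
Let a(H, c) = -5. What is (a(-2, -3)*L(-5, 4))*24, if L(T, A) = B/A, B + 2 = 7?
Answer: -150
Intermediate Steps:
B = 5 (B = -2 + 7 = 5)
L(T, A) = 5/A
(a(-2, -3)*L(-5, 4))*24 = -25/4*24 = -150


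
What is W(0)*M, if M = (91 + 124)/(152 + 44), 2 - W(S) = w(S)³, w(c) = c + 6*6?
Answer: -5015305/98 ≈ -51177.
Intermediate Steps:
w(c) = 36 + c (w(c) = c + 36 = 36 + c)
W(S) = 2 - (36 + S)³
M = 215/196 ≈ 1.0969
W(0)*M = (2 - (36 + 0)³)*(215/196) = (2 - 1*36³)*(215/196) = (2 - 1*46656)*(215/196) = (2 - 46656)*(215/196) = -46654*215/196 = -5015305/98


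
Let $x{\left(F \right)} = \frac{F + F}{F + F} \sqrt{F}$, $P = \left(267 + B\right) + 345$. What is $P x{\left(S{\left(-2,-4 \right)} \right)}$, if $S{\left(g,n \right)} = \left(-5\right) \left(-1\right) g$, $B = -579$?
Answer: $33 i \sqrt{10} \approx 104.36 i$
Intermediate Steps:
$S{\left(g,n \right)} = 5 g$
$P = 33$ ($P = \left(267 - 579\right) + 345 = -312 + 345 = 33$)
$x{\left(F \right)} = \sqrt{F}$ ($x{\left(F \right)} = \frac{2 F}{2 F} \sqrt{F} = 2 F \frac{1}{2 F} \sqrt{F} = 1 \sqrt{F} = \sqrt{F}$)
$P x{\left(S{\left(-2,-4 \right)} \right)} = 33 \sqrt{5 \left(-2\right)} = 33 \sqrt{-10} = 33 i \sqrt{10}$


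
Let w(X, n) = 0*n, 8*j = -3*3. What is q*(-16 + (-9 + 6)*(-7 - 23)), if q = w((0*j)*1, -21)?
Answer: 0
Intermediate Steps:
j = -9/8 (j = (-3*3)/8 = (1/8)*(-9) = -9/8 ≈ -1.1250)
w(X, n) = 0
q = 0
q*(-16 + (-9 + 6)*(-7 - 23)) = 0*(-16 + (-9 + 6)*(-7 - 23)) = 0*(-16 - 3*(-30)) = 0*(-16 + 90) = 0*74 = 0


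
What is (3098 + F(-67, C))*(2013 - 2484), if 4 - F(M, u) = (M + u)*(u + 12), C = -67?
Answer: 2010228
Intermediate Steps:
F(M, u) = 4 - (12 + u)*(M + u) (F(M, u) = 4 - (M + u)*(u + 12) = 4 - (M + u)*(12 + u) = 4 - (12 + u)*(M + u))
(3098 + F(-67, C))*(2013 - 2484) = (3098 + (4 - 1*(-67)**2 - 12*(-67) - 12*(-67) - 1*(-67)*(-67)))*(2013 - 2484) = (3098 + (4 - 1*4489 + 804 + 804 - 4489))*(-471) = (3098 + (4 - 4489 + 804 + 804 - 4489))*(-471) = (3098 - 7366)*(-471) = -4268*(-471) = 2010228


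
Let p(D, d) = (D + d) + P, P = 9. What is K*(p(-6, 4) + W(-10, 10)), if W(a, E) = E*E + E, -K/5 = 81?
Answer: -47385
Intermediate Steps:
K = -405 (K = -5*81 = -405)
W(a, E) = E + E² (W(a, E) = E² + E = E + E²)
p(D, d) = 9 + D + d (p(D, d) = (D + d) + 9 = 9 + D + d)
K*(p(-6, 4) + W(-10, 10)) = -405*((9 - 6 + 4) + 10*(1 + 10)) = -405*(7 + 10*11) = -405*(7 + 110) = -405*117 = -47385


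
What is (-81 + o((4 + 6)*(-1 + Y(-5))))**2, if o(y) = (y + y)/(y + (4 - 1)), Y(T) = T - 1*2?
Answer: 36929929/5929 ≈ 6228.7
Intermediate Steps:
Y(T) = -2 + T (Y(T) = T - 2 = -2 + T)
o(y) = 2*y/(3 + y) (o(y) = (2*y)/(y + 3) = (2*y)/(3 + y) = 2*y/(3 + y))
(-81 + o((4 + 6)*(-1 + Y(-5))))**2 = (-81 + 2*((4 + 6)*(-1 + (-2 - 5)))/(3 + (4 + 6)*(-1 + (-2 - 5))))**2 = (-81 + 2*(10*(-1 - 7))/(3 + 10*(-1 - 7)))**2 = (-81 + 2*(10*(-8))/(3 + 10*(-8)))**2 = (-81 + 2*(-80)/(3 - 80))**2 = (-81 + 2*(-80)/(-77))**2 = (-81 + 2*(-80)*(-1/77))**2 = (-81 + 160/77)**2 = (-6077/77)**2 = 36929929/5929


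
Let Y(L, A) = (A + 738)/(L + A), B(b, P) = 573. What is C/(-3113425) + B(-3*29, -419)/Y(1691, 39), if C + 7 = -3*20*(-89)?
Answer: 146966805929/115196725 ≈ 1275.8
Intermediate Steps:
C = 5333 (C = -7 - 3*20*(-89) = -7 - 60*(-89) = -7 + 5340 = 5333)
Y(L, A) = (738 + A)/(A + L)
C/(-3113425) + B(-3*29, -419)/Y(1691, 39) = 5333/(-3113425) + 573/(((738 + 39)/(39 + 1691))) = 5333*(-1/3113425) + 573/((777/1730)) = -5333/3113425 + 573/(((1/1730)*777)) = -5333/3113425 + 573/(777/1730) = -5333/3113425 + 573*(1730/777) = -5333/3113425 + 330430/259 = 146966805929/115196725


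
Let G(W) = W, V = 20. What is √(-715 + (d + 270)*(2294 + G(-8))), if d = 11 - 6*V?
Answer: √367331 ≈ 606.08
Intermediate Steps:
d = -109 (d = 11 - 6*20 = 11 - 120 = -109)
√(-715 + (d + 270)*(2294 + G(-8))) = √(-715 + (-109 + 270)*(2294 - 8)) = √(-715 + 161*2286) = √(-715 + 368046) = √367331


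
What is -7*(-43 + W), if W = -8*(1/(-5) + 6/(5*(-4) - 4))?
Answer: 1379/5 ≈ 275.80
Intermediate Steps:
W = 18/5 (W = -8*(1*(-⅕) + 6/(-20 - 4)) = -8*(-⅕ + 6/(-24)) = -8*(-⅕ + 6*(-1/24)) = -8*(-⅕ - ¼) = -8*(-9/20) = 18/5 ≈ 3.6000)
-7*(-43 + W) = -7*(-43 + 18/5) = -7*(-197/5) = 1379/5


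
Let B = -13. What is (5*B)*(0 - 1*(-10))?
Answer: -650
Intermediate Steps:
(5*B)*(0 - 1*(-10)) = (5*(-13))*(0 - 1*(-10)) = -65*(0 + 10) = -65*10 = -650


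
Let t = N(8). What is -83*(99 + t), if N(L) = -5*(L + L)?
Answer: -1577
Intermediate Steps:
N(L) = -10*L
t = -80 (t = -10*8 = -80)
-83*(99 + t) = -83*(99 - 80) = -83*19 = -1577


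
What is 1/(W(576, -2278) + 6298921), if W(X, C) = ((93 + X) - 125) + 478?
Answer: 1/6299943 ≈ 1.5873e-7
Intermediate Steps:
W(X, C) = 446 + X (W(X, C) = (-32 + X) + 478 = 446 + X)
1/(W(576, -2278) + 6298921) = 1/((446 + 576) + 6298921) = 1/(1022 + 6298921) = 1/6299943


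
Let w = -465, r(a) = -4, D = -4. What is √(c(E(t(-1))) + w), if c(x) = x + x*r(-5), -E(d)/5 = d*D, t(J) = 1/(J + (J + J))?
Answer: I*√445 ≈ 21.095*I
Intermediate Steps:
t(J) = 1/(3*J) (t(J) = 1/(J + 2*J) = 1/(3*J))
E(d) = 20*d (E(d) = -5*d*(-4) = -(-20)*d = 20*d)
c(x) = -3*x (c(x) = x + x*(-4) = x - 4*x = -3*x)
√(c(E(t(-1))) + w) = √(-60*(⅓)/(-1) - 465) = √(-60*(⅓)*(-1) - 465) = √(-60*(-1)/3 - 465) = √(-3*(-20/3) - 465) = √(20 - 465) = √(-445) = I*√445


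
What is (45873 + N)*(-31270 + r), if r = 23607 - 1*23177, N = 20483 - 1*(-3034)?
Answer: -2139987600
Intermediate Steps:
N = 23517 (N = 20483 + 3034 = 23517)
r = 430 (r = 23607 - 23177 = 430)
(45873 + N)*(-31270 + r) = (45873 + 23517)*(-31270 + 430) = 69390*(-30840) = -2139987600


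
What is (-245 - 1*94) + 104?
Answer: -235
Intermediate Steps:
(-245 - 1*94) + 104 = (-245 - 94) + 104 = -339 + 104 = -235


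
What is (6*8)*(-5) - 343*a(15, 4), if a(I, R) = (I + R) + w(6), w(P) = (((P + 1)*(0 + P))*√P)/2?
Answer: -6757 - 7203*√6 ≈ -24401.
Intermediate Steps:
w(P) = P^(3/2)*(1 + P)/2 (w(P) = (((1 + P)*P)*√P)*(½) = ((P*(1 + P))*√P)*(½) = (P^(3/2)*(1 + P))*(½) = P^(3/2)*(1 + P)/2)
a(I, R) = I + R + 21*√6 (a(I, R) = (I + R) + 6^(3/2)*(1 + 6)/2 = (I + R) + (½)*(6*√6)*7 = (I + R) + 21*√6 = I + R + 21*√6)
(6*8)*(-5) - 343*a(15, 4) = (6*8)*(-5) - 343*(15 + 4 + 21*√6) = 48*(-5) - 343*(19 + 21*√6) = -240 + (-6517 - 7203*√6) = -6757 - 7203*√6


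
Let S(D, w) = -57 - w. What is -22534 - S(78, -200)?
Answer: -22677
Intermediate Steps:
-22534 - S(78, -200) = -22534 - (-57 - 1*(-200)) = -22534 - (-57 + 200) = -22534 - 1*143 = -22534 - 143 = -22677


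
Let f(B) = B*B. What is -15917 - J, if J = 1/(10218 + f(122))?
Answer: -399548535/25102 ≈ -15917.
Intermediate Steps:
f(B) = B²
J = 1/25102 (J = 1/(10218 + 122²) = 1/(10218 + 14884) = 1/25102 ≈ 3.9837e-5)
-15917 - J = -15917 - 1*1/25102 = -15917 - 1/25102 = -399548535/25102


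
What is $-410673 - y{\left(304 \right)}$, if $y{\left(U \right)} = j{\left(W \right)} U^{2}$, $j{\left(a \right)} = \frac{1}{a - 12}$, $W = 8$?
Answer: $-387569$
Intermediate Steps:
$j{\left(a \right)} = \frac{1}{-12 + a}$
$y{\left(U \right)} = - \frac{U^{2}}{4}$ ($y{\left(U \right)} = \frac{U^{2}}{-12 + 8} = \frac{U^{2}}{-4} = - \frac{U^{2}}{4}$)
$-410673 - y{\left(304 \right)} = -410673 - - \frac{304^{2}}{4} = -410673 - \left(- \frac{1}{4}\right) 92416 = -410673 - -23104 = -410673 + 23104 = -387569$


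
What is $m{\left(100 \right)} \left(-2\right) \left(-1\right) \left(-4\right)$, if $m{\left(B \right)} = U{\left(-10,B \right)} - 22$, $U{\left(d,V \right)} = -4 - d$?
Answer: $128$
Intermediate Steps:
$m{\left(B \right)} = -16$ ($m{\left(B \right)} = \left(-4 - -10\right) - 22 = \left(-4 + 10\right) - 22 = 6 - 22 = -16$)
$m{\left(100 \right)} \left(-2\right) \left(-1\right) \left(-4\right) = - 16 \left(-2\right) \left(-1\right) \left(-4\right) = - 16 \cdot 2 \left(-4\right) = \left(-16\right) \left(-8\right) = 128$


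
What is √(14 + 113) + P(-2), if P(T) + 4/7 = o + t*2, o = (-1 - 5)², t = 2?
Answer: 276/7 + √127 ≈ 50.698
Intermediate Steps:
o = 36 (o = (-6)² = 36)
P(T) = 276/7 (P(T) = -4/7 + (36 + 2*2) = -4/7 + (36 + 4) = -4/7 + 40 = 276/7)
√(14 + 113) + P(-2) = √(14 + 113) + 276/7 = √127 + 276/7 = 276/7 + √127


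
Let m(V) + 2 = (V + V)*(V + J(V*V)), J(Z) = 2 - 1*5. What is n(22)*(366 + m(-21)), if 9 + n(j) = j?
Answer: 17836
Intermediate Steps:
J(Z) = -3 (J(Z) = 2 - 5 = -3)
m(V) = -2 + 2*V*(-3 + V) (m(V) = -2 + (V + V)*(V - 3) = -2 + (2*V)*(-3 + V) = -2 + 2*V*(-3 + V))
n(j) = -9 + j
n(22)*(366 + m(-21)) = (-9 + 22)*(366 + (-2 - 6*(-21) + 2*(-21)²)) = 13*(366 + (-2 + 126 + 2*441)) = 13*(366 + (-2 + 126 + 882)) = 13*(366 + 1006) = 13*1372 = 17836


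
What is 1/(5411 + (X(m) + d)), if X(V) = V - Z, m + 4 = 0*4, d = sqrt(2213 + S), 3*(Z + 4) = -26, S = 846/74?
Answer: 1804749/9780397261 - 72*sqrt(47582)/9780397261 ≈ 0.00018292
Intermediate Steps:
S = 423/37 (S = 846*(1/74) = 423/37 ≈ 11.432)
Z = -38/3 (Z = -4 + (1/3)*(-26) = -4 - 26/3 = -38/3 ≈ -12.667)
d = 8*sqrt(47582)/37 (d = sqrt(2213 + 423/37) = sqrt(82304/37) = 8*sqrt(47582)/37 ≈ 47.164)
m = -4 (m = -4 + 0*4 = -4 + 0 = -4)
X(V) = 38/3 + V (X(V) = V - 1*(-38/3) = V + 38/3 = 38/3 + V)
1/(5411 + (X(m) + d)) = 1/(5411 + ((38/3 - 4) + 8*sqrt(47582)/37)) = 1/(5411 + (26/3 + 8*sqrt(47582)/37)) = 1/(16259/3 + 8*sqrt(47582)/37)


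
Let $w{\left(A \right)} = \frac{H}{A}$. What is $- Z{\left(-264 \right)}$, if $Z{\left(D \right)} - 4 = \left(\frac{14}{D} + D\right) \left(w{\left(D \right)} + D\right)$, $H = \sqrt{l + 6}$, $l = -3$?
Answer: $-69714 - \frac{34855 \sqrt{3}}{34848} \approx -69716.0$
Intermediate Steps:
$H = \sqrt{3}$ ($H = \sqrt{-3 + 6} = \sqrt{3} \approx 1.732$)
$w{\left(A \right)} = \frac{\sqrt{3}}{A}$
$Z{\left(D \right)} = 4 + \left(D + \frac{14}{D}\right) \left(D + \frac{\sqrt{3}}{D}\right)$ ($Z{\left(D \right)} = 4 + \left(\frac{14}{D} + D\right) \left(\frac{\sqrt{3}}{D} + D\right) = 4 + \left(D + \frac{14}{D}\right) \left(D + \frac{\sqrt{3}}{D}\right)$)
$- Z{\left(-264 \right)} = - (18 + \sqrt{3} + \left(-264\right)^{2} + \frac{14 \sqrt{3}}{69696}) = - (18 + \sqrt{3} + 69696 + 14 \sqrt{3} \cdot \frac{1}{69696}) = - (18 + \sqrt{3} + 69696 + \frac{7 \sqrt{3}}{34848}) = - (69714 + \frac{34855 \sqrt{3}}{34848}) = -69714 - \frac{34855 \sqrt{3}}{34848}$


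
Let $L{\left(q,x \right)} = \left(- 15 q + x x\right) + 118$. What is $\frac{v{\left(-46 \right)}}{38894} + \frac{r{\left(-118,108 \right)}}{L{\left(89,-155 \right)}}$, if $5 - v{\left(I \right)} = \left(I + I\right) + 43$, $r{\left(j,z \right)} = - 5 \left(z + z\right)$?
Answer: $- \frac{2548368}{55443397} \approx -0.045963$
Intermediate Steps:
$r{\left(j,z \right)} = - 10 z$ ($r{\left(j,z \right)} = - 5 \cdot 2 z = - 10 z$)
$L{\left(q,x \right)} = 118 + x^{2} - 15 q$ ($L{\left(q,x \right)} = \left(- 15 q + x^{2}\right) + 118 = \left(x^{2} - 15 q\right) + 118 = 118 + x^{2} - 15 q$)
$v{\left(I \right)} = -38 - 2 I$ ($v{\left(I \right)} = 5 - \left(\left(I + I\right) + 43\right) = 5 - \left(2 I + 43\right) = 5 - \left(43 + 2 I\right) = -38 - 2 I$)
$\frac{v{\left(-46 \right)}}{38894} + \frac{r{\left(-118,108 \right)}}{L{\left(89,-155 \right)}} = \frac{-38 - -92}{38894} + \frac{\left(-10\right) 108}{118 + \left(-155\right)^{2} - 1335} = \left(-38 + 92\right) \frac{1}{38894} - \frac{1080}{118 + 24025 - 1335} = 54 \cdot \frac{1}{38894} - \frac{1080}{22808} = \frac{27}{19447} - \frac{135}{2851} = - \frac{2548368}{55443397}$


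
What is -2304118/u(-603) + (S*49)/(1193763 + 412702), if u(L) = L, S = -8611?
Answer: 956143243/250245 ≈ 3820.8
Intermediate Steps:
-2304118/u(-603) + (S*49)/(1193763 + 412702) = -2304118/(-603) + (-8611*49)/(1193763 + 412702) = -2304118*(-1/603) - 421939/1606465 = 2304118/603 - 421939*1/1606465 = 2304118/603 - 109/415 = 956143243/250245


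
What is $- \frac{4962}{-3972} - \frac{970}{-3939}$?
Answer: $\frac{3899693}{2607618} \approx 1.4955$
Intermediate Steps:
$- \frac{4962}{-3972} - \frac{970}{-3939} = \left(-4962\right) \left(- \frac{1}{3972}\right) - - \frac{970}{3939} = \frac{827}{662} + \frac{970}{3939} = \frac{3899693}{2607618}$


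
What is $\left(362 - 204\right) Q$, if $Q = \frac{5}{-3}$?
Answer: $- \frac{790}{3} \approx -263.33$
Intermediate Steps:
$Q = - \frac{5}{3}$ ($Q = 5 \left(- \frac{1}{3}\right) = - \frac{5}{3} \approx -1.6667$)
$\left(362 - 204\right) Q = \left(362 - 204\right) \left(- \frac{5}{3}\right) = 158 \left(- \frac{5}{3}\right) = - \frac{790}{3}$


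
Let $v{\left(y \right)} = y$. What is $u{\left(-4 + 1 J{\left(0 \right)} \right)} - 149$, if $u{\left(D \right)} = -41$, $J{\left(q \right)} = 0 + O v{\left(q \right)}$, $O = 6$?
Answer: $-190$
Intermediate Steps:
$J{\left(q \right)} = 6 q$ ($J{\left(q \right)} = 0 + 6 q = 6 q$)
$u{\left(-4 + 1 J{\left(0 \right)} \right)} - 149 = -41 - 149 = -190$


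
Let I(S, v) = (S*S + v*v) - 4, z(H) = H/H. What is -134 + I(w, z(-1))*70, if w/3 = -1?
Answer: 286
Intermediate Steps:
w = -3 (w = 3*(-1) = -3)
z(H) = 1
I(S, v) = -4 + S**2 + v**2 (I(S, v) = (S**2 + v**2) - 4 = -4 + S**2 + v**2)
-134 + I(w, z(-1))*70 = -134 + (-4 + (-3)**2 + 1**2)*70 = -134 + (-4 + 9 + 1)*70 = -134 + 6*70 = -134 + 420 = 286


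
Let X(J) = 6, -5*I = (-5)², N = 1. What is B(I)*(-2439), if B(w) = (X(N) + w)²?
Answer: -2439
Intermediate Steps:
I = -5 (I = -⅕*(-5)² = -⅕*25 = -5)
B(w) = (6 + w)²
B(I)*(-2439) = (6 - 5)²*(-2439) = 1²*(-2439) = 1*(-2439) = -2439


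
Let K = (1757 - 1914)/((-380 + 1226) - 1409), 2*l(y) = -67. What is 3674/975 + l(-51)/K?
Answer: -35624339/306150 ≈ -116.36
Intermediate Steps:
l(y) = -67/2 (l(y) = (½)*(-67) = -67/2)
K = 157/563 (K = -157/(846 - 1409) = -157/(-563) = -157*(-1/563) = 157/563 ≈ 0.27886)
3674/975 + l(-51)/K = 3674/975 - 67/(2*157/563) = 3674*(1/975) - 67/2*563/157 = 3674/975 - 37721/314 = -35624339/306150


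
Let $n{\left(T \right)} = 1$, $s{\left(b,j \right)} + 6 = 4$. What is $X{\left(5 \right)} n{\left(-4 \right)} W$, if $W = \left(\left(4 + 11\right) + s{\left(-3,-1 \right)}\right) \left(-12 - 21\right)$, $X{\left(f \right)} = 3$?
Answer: $-1287$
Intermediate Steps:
$s{\left(b,j \right)} = -2$ ($s{\left(b,j \right)} = -6 + 4 = -2$)
$W = -429$ ($W = \left(\left(4 + 11\right) - 2\right) \left(-12 - 21\right) = \left(15 - 2\right) \left(-33\right) = 13 \left(-33\right) = -429$)
$X{\left(5 \right)} n{\left(-4 \right)} W = 3 \cdot 1 \left(-429\right) = 3 \left(-429\right) = -1287$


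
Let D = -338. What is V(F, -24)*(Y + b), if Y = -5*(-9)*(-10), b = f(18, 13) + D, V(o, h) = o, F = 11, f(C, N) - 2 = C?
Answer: -8448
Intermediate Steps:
f(C, N) = 2 + C
b = -318 (b = (2 + 18) - 338 = 20 - 338 = -318)
Y = -450 (Y = 45*(-10) = -450)
V(F, -24)*(Y + b) = 11*(-450 - 318) = 11*(-768) = -8448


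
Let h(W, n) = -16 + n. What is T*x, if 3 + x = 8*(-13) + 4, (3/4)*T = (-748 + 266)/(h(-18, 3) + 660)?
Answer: 198584/1941 ≈ 102.31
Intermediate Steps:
T = -1928/1941 (T = 4*((-748 + 266)/((-16 + 3) + 660))/3 = 4*(-482/(-13 + 660))/3 = 4*(-482/647)/3 = 4*(-482*1/647)/3 = (4/3)*(-482/647) = -1928/1941 ≈ -0.99330)
x = -103 (x = -3 + (8*(-13) + 4) = -3 + (-104 + 4) = -3 - 100 = -103)
T*x = -1928/1941*(-103) = 198584/1941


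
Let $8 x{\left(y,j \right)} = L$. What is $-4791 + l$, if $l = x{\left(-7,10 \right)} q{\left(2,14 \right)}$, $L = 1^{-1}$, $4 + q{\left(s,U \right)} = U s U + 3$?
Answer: $- \frac{37937}{8} \approx -4742.1$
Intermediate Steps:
$q{\left(s,U \right)} = -1 + s U^{2}$ ($q{\left(s,U \right)} = -4 + \left(U s U + 3\right) = -4 + \left(s U^{2} + 3\right) = -4 + \left(3 + s U^{2}\right) = -1 + s U^{2}$)
$L = 1$
$x{\left(y,j \right)} = \frac{1}{8}$ ($x{\left(y,j \right)} = \frac{1}{8} \cdot 1 = \frac{1}{8}$)
$l = \frac{391}{8}$ ($l = \frac{-1 + 2 \cdot 14^{2}}{8} = \frac{-1 + 2 \cdot 196}{8} = \frac{-1 + 392}{8} = \frac{1}{8} \cdot 391 = \frac{391}{8} \approx 48.875$)
$-4791 + l = -4791 + \frac{391}{8} = - \frac{37937}{8}$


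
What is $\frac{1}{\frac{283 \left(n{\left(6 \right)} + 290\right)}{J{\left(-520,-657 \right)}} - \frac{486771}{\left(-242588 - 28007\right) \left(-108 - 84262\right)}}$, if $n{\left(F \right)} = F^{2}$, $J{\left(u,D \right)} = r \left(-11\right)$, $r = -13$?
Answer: $\frac{22830100150}{14729086084129} \approx 0.00155$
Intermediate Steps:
$J{\left(u,D \right)} = 143$ ($J{\left(u,D \right)} = \left(-13\right) \left(-11\right) = 143$)
$\frac{1}{\frac{283 \left(n{\left(6 \right)} + 290\right)}{J{\left(-520,-657 \right)}} - \frac{486771}{\left(-242588 - 28007\right) \left(-108 - 84262\right)}} = \frac{1}{\frac{283 \left(6^{2} + 290\right)}{143} - \frac{486771}{\left(-242588 - 28007\right) \left(-108 - 84262\right)}} = \frac{1}{283 \left(36 + 290\right) \frac{1}{143} - \frac{486771}{\left(-270595\right) \left(-84370\right)}} = \frac{1}{283 \cdot 326 \cdot \frac{1}{143} - \frac{486771}{22830100150}} = \frac{1}{92258 \cdot \frac{1}{143} - \frac{486771}{22830100150}} = \frac{1}{\frac{92258}{143} - \frac{486771}{22830100150}} = \frac{1}{\frac{14729086084129}{22830100150}} = \frac{22830100150}{14729086084129}$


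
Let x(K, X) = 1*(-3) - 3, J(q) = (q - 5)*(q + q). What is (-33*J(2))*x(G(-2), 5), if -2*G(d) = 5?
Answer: -2376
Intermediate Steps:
G(d) = -5/2 (G(d) = -½*5 = -5/2)
J(q) = 2*q*(-5 + q) (J(q) = (-5 + q)*(2*q) = 2*q*(-5 + q))
x(K, X) = -6 (x(K, X) = -3 - 3 = -6)
(-33*J(2))*x(G(-2), 5) = -66*2*(-5 + 2)*(-6) = -66*2*(-3)*(-6) = -33*(-12)*(-6) = 396*(-6) = -2376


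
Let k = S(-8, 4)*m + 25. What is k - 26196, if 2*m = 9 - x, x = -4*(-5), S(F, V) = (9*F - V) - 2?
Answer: -25742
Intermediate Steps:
S(F, V) = -2 - V + 9*F (S(F, V) = (-V + 9*F) - 2 = -2 - V + 9*F)
x = 20
m = -11/2 (m = (9 - 1*20)/2 = (9 - 20)/2 = (½)*(-11) = -11/2 ≈ -5.5000)
k = 454 (k = (-2 - 1*4 + 9*(-8))*(-11/2) + 25 = (-2 - 4 - 72)*(-11/2) + 25 = -78*(-11/2) + 25 = 429 + 25 = 454)
k - 26196 = 454 - 26196 = -25742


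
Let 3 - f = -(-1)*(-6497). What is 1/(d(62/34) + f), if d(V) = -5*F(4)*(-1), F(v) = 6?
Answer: 1/6530 ≈ 0.00015314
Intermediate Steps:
f = 6500 (f = 3 - (-1)*(-1*(-6497)) = 3 - (-1)*6497 = 3 - 1*(-6497) = 3 + 6497 = 6500)
d(V) = 30 (d(V) = -5*6*(-1) = -30*(-1) = 30)
1/(d(62/34) + f) = 1/(30 + 6500) = 1/6530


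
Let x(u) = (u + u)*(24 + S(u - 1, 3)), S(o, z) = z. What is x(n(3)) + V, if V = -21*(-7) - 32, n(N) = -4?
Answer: -101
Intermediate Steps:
V = 115 (V = 147 - 32 = 115)
x(u) = 54*u (x(u) = (u + u)*(24 + 3) = (2*u)*27 = 54*u)
x(n(3)) + V = 54*(-4) + 115 = -216 + 115 = -101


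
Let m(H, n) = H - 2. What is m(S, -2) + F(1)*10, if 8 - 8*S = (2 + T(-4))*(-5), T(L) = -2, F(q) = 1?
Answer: 9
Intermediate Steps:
S = 1 (S = 1 - (2 - 2)*(-5)/8 = 1 - 0*(-5) = 1 - 1/8*0 = 1 + 0 = 1)
m(H, n) = -2 + H
m(S, -2) + F(1)*10 = (-2 + 1) + 1*10 = -1 + 10 = 9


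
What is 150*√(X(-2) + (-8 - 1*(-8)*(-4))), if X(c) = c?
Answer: 150*I*√42 ≈ 972.11*I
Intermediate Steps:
150*√(X(-2) + (-8 - 1*(-8)*(-4))) = 150*√(-2 + (-8 - 1*(-8)*(-4))) = 150*√(-2 + (-8 + 8*(-4))) = 150*√(-2 + (-8 - 32)) = 150*√(-2 - 40) = 150*√(-42) = 150*(I*√42) = 150*I*√42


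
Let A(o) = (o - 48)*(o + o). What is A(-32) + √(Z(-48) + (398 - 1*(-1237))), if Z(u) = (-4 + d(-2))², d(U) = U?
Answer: 5120 + √1671 ≈ 5160.9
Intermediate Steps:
A(o) = 2*o*(-48 + o) (A(o) = (-48 + o)*(2*o) = 2*o*(-48 + o))
Z(u) = 36 (Z(u) = (-4 - 2)² = (-6)² = 36)
A(-32) + √(Z(-48) + (398 - 1*(-1237))) = 2*(-32)*(-48 - 32) + √(36 + (398 - 1*(-1237))) = 2*(-32)*(-80) + √(36 + (398 + 1237)) = 5120 + √(36 + 1635) = 5120 + √1671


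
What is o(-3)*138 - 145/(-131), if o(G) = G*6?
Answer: -325259/131 ≈ -2482.9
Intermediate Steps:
o(G) = 6*G
o(-3)*138 - 145/(-131) = (6*(-3))*138 - 145/(-131) = -18*138 - 145*(-1/131) = -2484 + 145/131 = -325259/131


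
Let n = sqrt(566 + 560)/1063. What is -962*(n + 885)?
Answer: -851370 - 962*sqrt(1126)/1063 ≈ -8.5140e+5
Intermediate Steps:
n = sqrt(1126)/1063 (n = sqrt(1126)*(1/1063) = sqrt(1126)/1063 ≈ 0.031567)
-962*(n + 885) = -962*(sqrt(1126)/1063 + 885) = -962*(885 + sqrt(1126)/1063) = -851370 - 962*sqrt(1126)/1063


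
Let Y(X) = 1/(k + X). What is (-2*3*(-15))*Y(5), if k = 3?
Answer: 45/4 ≈ 11.250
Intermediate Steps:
Y(X) = 1/(3 + X)
(-2*3*(-15))*Y(5) = (-2*3*(-15))/(3 + 5) = -6*(-15)/8 = 90*(⅛) = 45/4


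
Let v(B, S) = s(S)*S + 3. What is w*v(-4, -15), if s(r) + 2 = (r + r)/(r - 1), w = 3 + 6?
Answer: 351/8 ≈ 43.875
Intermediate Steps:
w = 9
s(r) = -2 + 2*r/(-1 + r) (s(r) = -2 + (r + r)/(r - 1) = -2 + (2*r)/(-1 + r) = -2 + 2*r/(-1 + r))
v(B, S) = 3 + 2*S/(-1 + S) (v(B, S) = (2/(-1 + S))*S + 3 = 2*S/(-1 + S) + 3 = 3 + 2*S/(-1 + S))
w*v(-4, -15) = 9*((-3 + 5*(-15))/(-1 - 15)) = 9*((-3 - 75)/(-16)) = 9*(-1/16*(-78)) = 9*(39/8) = 351/8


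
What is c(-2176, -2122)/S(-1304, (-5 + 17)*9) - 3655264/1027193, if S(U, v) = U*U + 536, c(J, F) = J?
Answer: -45732821936/12847102851 ≈ -3.5598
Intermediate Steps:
S(U, v) = 536 + U**2 (S(U, v) = U**2 + 536 = 536 + U**2)
c(-2176, -2122)/S(-1304, (-5 + 17)*9) - 3655264/1027193 = -2176/(536 + (-1304)**2) - 3655264/1027193 = -2176/(536 + 1700416) - 3655264*1/1027193 = -2176/1700952 - 3655264/1027193 = -2176*1/1700952 - 3655264/1027193 = -16/12507 - 3655264/1027193 = -45732821936/12847102851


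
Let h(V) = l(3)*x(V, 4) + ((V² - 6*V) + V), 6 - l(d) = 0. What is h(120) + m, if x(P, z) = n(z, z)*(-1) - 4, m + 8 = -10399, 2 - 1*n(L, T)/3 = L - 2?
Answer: 3369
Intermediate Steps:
n(L, T) = 12 - 3*L (n(L, T) = 6 - 3*(L - 2) = 6 - 3*(-2 + L) = 6 + (6 - 3*L) = 12 - 3*L)
m = -10407 (m = -8 - 10399 = -10407)
l(d) = 6 (l(d) = 6 - 1*0 = 6 + 0 = 6)
x(P, z) = -16 + 3*z (x(P, z) = (12 - 3*z)*(-1) - 4 = (-12 + 3*z) - 4 = -16 + 3*z)
h(V) = -24 + V² - 5*V (h(V) = 6*(-16 + 3*4) + ((V² - 6*V) + V) = 6*(-16 + 12) + (V² - 5*V) = 6*(-4) + (V² - 5*V) = -24 + (V² - 5*V) = -24 + V² - 5*V)
h(120) + m = (-24 + 120² - 5*120) - 10407 = (-24 + 14400 - 600) - 10407 = 13776 - 10407 = 3369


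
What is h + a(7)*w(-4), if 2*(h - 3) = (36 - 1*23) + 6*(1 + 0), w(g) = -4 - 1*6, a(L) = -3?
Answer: 85/2 ≈ 42.500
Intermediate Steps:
w(g) = -10 (w(g) = -4 - 6 = -10)
h = 25/2 (h = 3 + ((36 - 1*23) + 6*(1 + 0))/2 = 3 + ((36 - 23) + 6*1)/2 = 3 + (13 + 6)/2 = 3 + (½)*19 = 3 + 19/2 = 25/2 ≈ 12.500)
h + a(7)*w(-4) = 25/2 - 3*(-10) = 25/2 + 30 = 85/2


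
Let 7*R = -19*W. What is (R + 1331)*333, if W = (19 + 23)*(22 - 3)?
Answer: -278055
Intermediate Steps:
W = 798 (W = 42*19 = 798)
R = -2166 (R = (-19*798)/7 = (⅐)*(-15162) = -2166)
(R + 1331)*333 = (-2166 + 1331)*333 = -835*333 = -278055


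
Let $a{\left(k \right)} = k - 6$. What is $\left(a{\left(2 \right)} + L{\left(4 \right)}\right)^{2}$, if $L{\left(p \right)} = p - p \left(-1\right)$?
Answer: $16$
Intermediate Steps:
$L{\left(p \right)} = 2 p$ ($L{\left(p \right)} = p - - p = p + p = 2 p$)
$a{\left(k \right)} = -6 + k$ ($a{\left(k \right)} = k - 6 = -6 + k$)
$\left(a{\left(2 \right)} + L{\left(4 \right)}\right)^{2} = \left(\left(-6 + 2\right) + 2 \cdot 4\right)^{2} = \left(-4 + 8\right)^{2} = 4^{2} = 16$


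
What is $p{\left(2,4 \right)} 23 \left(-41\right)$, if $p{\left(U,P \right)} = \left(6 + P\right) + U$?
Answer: $-11316$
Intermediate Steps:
$p{\left(U,P \right)} = 6 + P + U$
$p{\left(2,4 \right)} 23 \left(-41\right) = \left(6 + 4 + 2\right) 23 \left(-41\right) = 12 \cdot 23 \left(-41\right) = 276 \left(-41\right) = -11316$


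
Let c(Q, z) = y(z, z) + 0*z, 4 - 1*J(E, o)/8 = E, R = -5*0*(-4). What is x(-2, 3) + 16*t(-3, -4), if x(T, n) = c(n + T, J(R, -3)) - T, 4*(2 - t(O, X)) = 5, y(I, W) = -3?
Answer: 11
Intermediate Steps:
R = 0 (R = 0*(-4) = 0)
t(O, X) = ¾ (t(O, X) = 2 - ¼*5 = 2 - 5/4 = ¾)
J(E, o) = 32 - 8*E
c(Q, z) = -3 (c(Q, z) = -3 + 0*z = -3 + 0 = -3)
x(T, n) = -3 - T
x(-2, 3) + 16*t(-3, -4) = (-3 - 1*(-2)) + 16*(¾) = (-3 + 2) + 12 = -1 + 12 = 11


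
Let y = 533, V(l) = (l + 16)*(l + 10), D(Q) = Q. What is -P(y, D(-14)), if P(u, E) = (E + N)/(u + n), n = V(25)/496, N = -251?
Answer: 131440/265803 ≈ 0.49450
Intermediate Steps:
V(l) = (10 + l)*(16 + l) (V(l) = (16 + l)*(10 + l) = (10 + l)*(16 + l))
n = 1435/496 (n = (160 + 25**2 + 26*25)/496 = (160 + 625 + 650)*(1/496) = 1435*(1/496) = 1435/496 ≈ 2.8931)
P(u, E) = (-251 + E)/(1435/496 + u) (P(u, E) = (E - 251)/(u + 1435/496) = (-251 + E)/(1435/496 + u))
-P(y, D(-14)) = -496*(-251 - 14)/(1435 + 496*533) = -496*(-265)/(1435 + 264368) = -496*(-265)/265803 = -1*(-131440/265803) = 131440/265803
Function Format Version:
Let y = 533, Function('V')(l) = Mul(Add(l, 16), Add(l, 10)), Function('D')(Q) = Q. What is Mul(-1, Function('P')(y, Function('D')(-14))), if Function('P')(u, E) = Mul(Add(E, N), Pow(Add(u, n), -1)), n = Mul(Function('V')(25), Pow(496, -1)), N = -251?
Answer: Rational(131440, 265803) ≈ 0.49450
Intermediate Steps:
Function('V')(l) = Mul(Add(10, l), Add(16, l)) (Function('V')(l) = Mul(Add(16, l), Add(10, l)) = Mul(Add(10, l), Add(16, l)))
n = Rational(1435, 496) (n = Mul(Add(160, Pow(25, 2), Mul(26, 25)), Pow(496, -1)) = Mul(Add(160, 625, 650), Rational(1, 496)) = Mul(1435, Rational(1, 496)) = Rational(1435, 496) ≈ 2.8931)
Function('P')(u, E) = Mul(Pow(Add(Rational(1435, 496), u), -1), Add(-251, E)) (Function('P')(u, E) = Mul(Add(E, -251), Pow(Add(u, Rational(1435, 496)), -1)) = Mul(Add(-251, E), Pow(Add(Rational(1435, 496), u), -1)) = Mul(Pow(Add(Rational(1435, 496), u), -1), Add(-251, E)))
Mul(-1, Function('P')(y, Function('D')(-14))) = Mul(-1, Mul(496, Pow(Add(1435, Mul(496, 533)), -1), Add(-251, -14))) = Mul(-1, Mul(496, Pow(Add(1435, 264368), -1), -265)) = Mul(-1, Mul(496, Pow(265803, -1), -265)) = Mul(-1, Mul(496, Rational(1, 265803), -265)) = Mul(-1, Rational(-131440, 265803)) = Rational(131440, 265803)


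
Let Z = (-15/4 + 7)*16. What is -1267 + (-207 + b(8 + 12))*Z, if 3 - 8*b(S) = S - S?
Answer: -24023/2 ≈ -12012.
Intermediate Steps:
b(S) = 3/8 (b(S) = 3/8 - (S - S)/8 = 3/8 - 1/8*0 = 3/8 + 0 = 3/8)
Z = 52 (Z = (-15*1/4 + 7)*16 = (-15/4 + 7)*16 = (13/4)*16 = 52)
-1267 + (-207 + b(8 + 12))*Z = -1267 + (-207 + 3/8)*52 = -1267 - 1653/8*52 = -1267 - 21489/2 = -24023/2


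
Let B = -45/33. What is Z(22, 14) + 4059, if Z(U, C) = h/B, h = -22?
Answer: 61127/15 ≈ 4075.1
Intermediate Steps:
B = -15/11 (B = -45*1/33 = -15/11 ≈ -1.3636)
Z(U, C) = 242/15 (Z(U, C) = -22/(-15/11) = -22*(-11/15) = 242/15)
Z(22, 14) + 4059 = 242/15 + 4059 = 61127/15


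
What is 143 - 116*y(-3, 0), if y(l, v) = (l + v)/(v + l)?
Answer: 27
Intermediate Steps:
y(l, v) = 1 (y(l, v) = (l + v)/(l + v) = 1)
143 - 116*y(-3, 0) = 143 - 116*1 = 143 - 116 = 27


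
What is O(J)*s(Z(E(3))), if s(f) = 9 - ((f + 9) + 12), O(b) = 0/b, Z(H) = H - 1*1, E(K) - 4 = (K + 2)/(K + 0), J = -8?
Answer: 0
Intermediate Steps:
E(K) = 4 + (2 + K)/K (E(K) = 4 + (K + 2)/(K + 0) = 4 + (2 + K)/K)
Z(H) = -1 + H (Z(H) = H - 1 = -1 + H)
O(b) = 0
s(f) = -12 - f (s(f) = 9 - ((9 + f) + 12) = 9 - (21 + f) = 9 + (-21 - f) = -12 - f)
O(J)*s(Z(E(3))) = 0*(-12 - (-1 + (5 + 2/3))) = 0*(-12 - (-1 + (5 + 2*(⅓)))) = 0*(-12 - (-1 + (5 + ⅔))) = 0*(-12 - (-1 + 17/3)) = 0*(-12 - 1*14/3) = 0*(-12 - 14/3) = 0*(-50/3) = 0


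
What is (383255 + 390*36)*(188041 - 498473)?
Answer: -123333081440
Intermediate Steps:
(383255 + 390*36)*(188041 - 498473) = (383255 + 14040)*(-310432) = 397295*(-310432) = -123333081440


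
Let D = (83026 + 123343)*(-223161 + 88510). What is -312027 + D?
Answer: -27788104246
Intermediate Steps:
D = -27787792219 (D = 206369*(-134651) = -27787792219)
-312027 + D = -312027 - 27787792219 = -27788104246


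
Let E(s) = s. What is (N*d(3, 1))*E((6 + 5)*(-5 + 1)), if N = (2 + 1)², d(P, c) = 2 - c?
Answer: -396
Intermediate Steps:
N = 9 (N = 3² = 9)
(N*d(3, 1))*E((6 + 5)*(-5 + 1)) = (9*(2 - 1*1))*((6 + 5)*(-5 + 1)) = (9*(2 - 1))*(11*(-4)) = (9*1)*(-44) = 9*(-44) = -396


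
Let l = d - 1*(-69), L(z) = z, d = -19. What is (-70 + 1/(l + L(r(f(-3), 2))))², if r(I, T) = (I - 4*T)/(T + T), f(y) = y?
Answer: 174927076/35721 ≈ 4897.0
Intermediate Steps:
r(I, T) = (I - 4*T)/(2*T) (r(I, T) = (I - 4*T)/((2*T)) = (I - 4*T)*(1/(2*T)) = (I - 4*T)/(2*T))
l = 50 (l = -19 - 1*(-69) = -19 + 69 = 50)
(-70 + 1/(l + L(r(f(-3), 2))))² = (-70 + 1/(50 + (-2 + (½)*(-3)/2)))² = (-70 + 1/(50 + (-2 + (½)*(-3)*(½))))² = (-70 + 1/(50 + (-2 - ¾)))² = (-70 + 1/(50 - 11/4))² = (-70 + 1/(189/4))² = (-70 + 4/189)² = (-13226/189)² = 174927076/35721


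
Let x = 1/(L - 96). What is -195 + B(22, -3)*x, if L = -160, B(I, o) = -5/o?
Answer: -149765/768 ≈ -195.01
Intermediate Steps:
x = -1/256 (x = 1/(-160 - 96) = 1/(-256) = -1/256 ≈ -0.0039063)
-195 + B(22, -3)*x = -195 - 5/(-3)*(-1/256) = -195 - 5*(-⅓)*(-1/256) = -195 + (5/3)*(-1/256) = -195 - 5/768 = -149765/768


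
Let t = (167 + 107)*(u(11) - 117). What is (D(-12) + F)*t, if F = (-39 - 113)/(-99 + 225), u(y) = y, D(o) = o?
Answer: 24164608/63 ≈ 3.8357e+5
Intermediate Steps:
F = -76/63 (F = -152/126 = -152*1/126 = -76/63 ≈ -1.2063)
t = -29044 (t = (167 + 107)*(11 - 117) = 274*(-106) = -29044)
(D(-12) + F)*t = (-12 - 76/63)*(-29044) = -832/63*(-29044) = 24164608/63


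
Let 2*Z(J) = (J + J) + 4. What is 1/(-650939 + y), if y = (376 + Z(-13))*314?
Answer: -1/536329 ≈ -1.8645e-6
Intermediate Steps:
Z(J) = 2 + J (Z(J) = ((J + J) + 4)/2 = (2*J + 4)/2 = (4 + 2*J)/2 = 2 + J)
y = 114610 (y = (376 + (2 - 13))*314 = (376 - 11)*314 = 365*314 = 114610)
1/(-650939 + y) = 1/(-650939 + 114610) = 1/(-536329) = -1/536329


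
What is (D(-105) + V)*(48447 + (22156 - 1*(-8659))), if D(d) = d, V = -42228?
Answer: -3355398246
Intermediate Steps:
(D(-105) + V)*(48447 + (22156 - 1*(-8659))) = (-105 - 42228)*(48447 + (22156 - 1*(-8659))) = -42333*(48447 + (22156 + 8659)) = -42333*(48447 + 30815) = -42333*79262 = -3355398246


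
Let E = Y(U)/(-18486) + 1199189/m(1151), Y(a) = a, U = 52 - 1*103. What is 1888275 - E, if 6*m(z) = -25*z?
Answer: 334857303002783/177311550 ≈ 1.8885e+6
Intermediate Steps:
U = -51 (U = 52 - 103 = -51)
m(z) = -25*z/6 (m(z) = (-25*z)/6 = -25*z/6)
E = -44335926533/177311550 (E = -51/(-18486) + 1199189/((-25/6*1151)) = -51*(-1/18486) + 1199189/(-28775/6) = 17/6162 + 1199189*(-6/28775) = 17/6162 - 7195134/28775 = -44335926533/177311550 ≈ -250.05)
1888275 - E = 1888275 - 1*(-44335926533/177311550) = 1888275 + 44335926533/177311550 = 334857303002783/177311550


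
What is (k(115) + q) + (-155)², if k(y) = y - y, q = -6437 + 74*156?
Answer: 29132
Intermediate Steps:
q = 5107 (q = -6437 + 11544 = 5107)
k(y) = 0
(k(115) + q) + (-155)² = (0 + 5107) + (-155)² = 5107 + 24025 = 29132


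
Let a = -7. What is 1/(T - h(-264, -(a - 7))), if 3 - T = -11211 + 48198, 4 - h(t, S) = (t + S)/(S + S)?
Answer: -14/517957 ≈ -2.7029e-5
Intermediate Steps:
h(t, S) = 4 - (S + t)/(2*S) (h(t, S) = 4 - (t + S)/(S + S) = 4 - (S + t)/(2*S))
T = -36984 (T = 3 - (-11211 + 48198) = 3 - 1*36987 = 3 - 36987 = -36984)
1/(T - h(-264, -(a - 7))) = 1/(-36984 - (-1*(-264) + 7*(-(-7 - 7)))/(2*((-(-7 - 7))))) = 1/(-36984 - (264 + 7*(-1*(-14)))/(2*((-1*(-14))))) = 1/(-36984 - (264 + 7*14)/(2*14)) = 1/(-36984 - (264 + 98)/(2*14)) = 1/(-36984 - 362/(2*14)) = 1/(-36984 - 1*181/14) = 1/(-36984 - 181/14) = 1/(-517957/14) = -14/517957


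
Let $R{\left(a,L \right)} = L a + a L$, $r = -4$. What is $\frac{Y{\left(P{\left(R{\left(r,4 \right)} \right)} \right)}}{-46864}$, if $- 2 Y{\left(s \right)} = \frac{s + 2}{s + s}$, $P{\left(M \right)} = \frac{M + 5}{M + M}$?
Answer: $\frac{155}{5061312} \approx 3.0624 \cdot 10^{-5}$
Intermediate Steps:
$R{\left(a,L \right)} = 2 L a$ ($R{\left(a,L \right)} = L a + L a = 2 L a$)
$P{\left(M \right)} = \frac{5 + M}{2 M}$
$Y{\left(s \right)} = - \frac{2 + s}{4 s}$ ($Y{\left(s \right)} = - \frac{\left(s + 2\right) \frac{1}{s + s}}{2} = - \frac{\left(2 + s\right) \frac{1}{2 s}}{2} = - \frac{\frac{1}{2} \frac{1}{s} \left(2 + s\right)}{2} = - \frac{2 + s}{4 s}$)
$\frac{Y{\left(P{\left(R{\left(r,4 \right)} \right)} \right)}}{-46864} = \frac{\frac{1}{4} \frac{1}{\frac{1}{2} \frac{1}{2 \cdot 4 \left(-4\right)} \left(5 + 2 \cdot 4 \left(-4\right)\right)} \left(-2 - \frac{5 + 2 \cdot 4 \left(-4\right)}{2 \cdot 2 \cdot 4 \left(-4\right)}\right)}{-46864} = \frac{-2 - \frac{5 - 32}{2 \left(-32\right)}}{4 \frac{5 - 32}{2 \left(-32\right)}} \left(- \frac{1}{46864}\right) = \frac{-2 - \frac{1}{2} \left(- \frac{1}{32}\right) \left(-27\right)}{4 \cdot \frac{1}{2} \left(- \frac{1}{32}\right) \left(-27\right)} \left(- \frac{1}{46864}\right) = \frac{-2 - \frac{27}{64}}{4 \cdot \frac{27}{64}} \left(- \frac{1}{46864}\right) = \frac{1}{4} \cdot \frac{64}{27} \left(-2 - \frac{27}{64}\right) \left(- \frac{1}{46864}\right) = \frac{1}{4} \cdot \frac{64}{27} \left(- \frac{155}{64}\right) \left(- \frac{1}{46864}\right) = \left(- \frac{155}{108}\right) \left(- \frac{1}{46864}\right) = \frac{155}{5061312}$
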